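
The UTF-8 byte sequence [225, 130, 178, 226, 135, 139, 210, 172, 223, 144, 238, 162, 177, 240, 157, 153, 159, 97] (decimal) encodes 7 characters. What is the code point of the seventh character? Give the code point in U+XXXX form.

U+0061

Offset 0: leading byte 0xE1 = 11100001 → 3-byte char #1 = E1 82 B2.
Offset 3: leading byte 0xE2 = 11100010 → 3-byte char #2 = E2 87 8B.
Offset 6: leading byte 0xD2 = 11010010 → 2-byte char #3 = D2 AC.
Offset 8: leading byte 0xDF = 11011111 → 2-byte char #4 = DF 90.
Offset 10: leading byte 0xEE = 11101110 → 3-byte char #5 = EE A2 B1.
Offset 13: leading byte 0xF0 = 11110000 → 4-byte char #6 = F0 9D 99 9F.
Offset 17: leading byte 0x61 = 01100001 → 1-byte char #7 = 61.
Leading byte 0x61 = 01100001 matches 0xxxxxxx → 1-byte sequence.
Byte 1: 0x61 = 01100001, payload 1100001 (7 bits).
Concatenate: 1100001 = 0x61 (7 bits → U+0061).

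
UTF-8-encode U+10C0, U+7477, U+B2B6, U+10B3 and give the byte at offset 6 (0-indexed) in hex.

U+10C0 → 3-byte form E1 83 80 at offsets 0–2.
U+7477 → 3-byte form E7 91 B7 at offsets 3–5.
U+B2B6 → 3-byte form EB 8A B6 at offsets 6–8.
Offset 6 falls in char 3's range; it's byte 1 of EB 8A B6 = 0xEB.

0xEB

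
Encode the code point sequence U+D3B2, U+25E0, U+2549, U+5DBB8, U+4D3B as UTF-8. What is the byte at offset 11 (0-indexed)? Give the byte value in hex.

0xAE

U+D3B2 → 3-byte form ED 8E B2 at offsets 0–2.
U+25E0 → 3-byte form E2 97 A0 at offsets 3–5.
U+2549 → 3-byte form E2 95 89 at offsets 6–8.
U+5DBB8 → 4-byte form F1 9D AE B8 at offsets 9–12.
Offset 11 falls in char 4's range; it's byte 3 of F1 9D AE B8 = 0xAE.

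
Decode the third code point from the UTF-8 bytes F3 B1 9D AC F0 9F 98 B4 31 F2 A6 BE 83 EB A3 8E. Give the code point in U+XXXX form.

U+0031

Offset 0: leading byte 0xF3 = 11110011 → 4-byte char #1 = F3 B1 9D AC.
Offset 4: leading byte 0xF0 = 11110000 → 4-byte char #2 = F0 9F 98 B4.
Offset 8: leading byte 0x31 = 00110001 → 1-byte char #3 = 31.
Leading byte 0x31 = 00110001 matches 0xxxxxxx → 1-byte sequence.
Byte 1: 0x31 = 00110001, payload 0110001 (7 bits).
Concatenate: 0110001 = 0x31 (7 bits → U+0031).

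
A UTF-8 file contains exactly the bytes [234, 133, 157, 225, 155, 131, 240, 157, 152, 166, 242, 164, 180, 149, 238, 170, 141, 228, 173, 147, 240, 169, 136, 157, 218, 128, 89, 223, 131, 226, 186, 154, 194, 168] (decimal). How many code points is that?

Byte at offset 0: 0xEA = 11101010 → 3-byte char (#1). Advance 3.
Byte at offset 3: 0xE1 = 11100001 → 3-byte char (#2). Advance 3.
Byte at offset 6: 0xF0 = 11110000 → 4-byte char (#3). Advance 4.
Byte at offset 10: 0xF2 = 11110010 → 4-byte char (#4). Advance 4.
Byte at offset 14: 0xEE = 11101110 → 3-byte char (#5). Advance 3.
Byte at offset 17: 0xE4 = 11100100 → 3-byte char (#6). Advance 3.
Byte at offset 20: 0xF0 = 11110000 → 4-byte char (#7). Advance 4.
Byte at offset 24: 0xDA = 11011010 → 2-byte char (#8). Advance 2.
Byte at offset 26: 0x59 = 01011001 → 1-byte char (#9). Advance 1.
Byte at offset 27: 0xDF = 11011111 → 2-byte char (#10). Advance 2.
Byte at offset 29: 0xE2 = 11100010 → 3-byte char (#11). Advance 3.
Byte at offset 32: 0xC2 = 11000010 → 2-byte char (#12). Advance 2.
Reached end at offset 34 after 12 code points.

12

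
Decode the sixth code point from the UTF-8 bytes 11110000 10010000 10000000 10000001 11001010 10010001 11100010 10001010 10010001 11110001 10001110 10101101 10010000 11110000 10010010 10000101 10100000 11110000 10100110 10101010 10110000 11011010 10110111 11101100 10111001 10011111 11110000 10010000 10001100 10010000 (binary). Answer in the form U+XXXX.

Offset 0: leading byte 0xF0 = 11110000 → 4-byte char #1 = F0 90 80 81.
Offset 4: leading byte 0xCA = 11001010 → 2-byte char #2 = CA 91.
Offset 6: leading byte 0xE2 = 11100010 → 3-byte char #3 = E2 8A 91.
Offset 9: leading byte 0xF1 = 11110001 → 4-byte char #4 = F1 8E AD 90.
Offset 13: leading byte 0xF0 = 11110000 → 4-byte char #5 = F0 92 85 A0.
Offset 17: leading byte 0xF0 = 11110000 → 4-byte char #6 = F0 A6 AA B0.
Leading byte 0xF0 = 11110000 matches 11110xxx → 4-byte sequence.
Byte 1: 0xF0 = 11110000, payload 000 (3 bits).
Byte 2: 0xA6 = 10100110 (10xxxxxx ✓), payload 100110.
Byte 3: 0xAA = 10101010 (10xxxxxx ✓), payload 101010.
Byte 4: 0xB0 = 10110000 (10xxxxxx ✓), payload 110000.
Concatenate: 000100110101010110000 = 0x26AB0 (21 bits → U+26AB0).

U+26AB0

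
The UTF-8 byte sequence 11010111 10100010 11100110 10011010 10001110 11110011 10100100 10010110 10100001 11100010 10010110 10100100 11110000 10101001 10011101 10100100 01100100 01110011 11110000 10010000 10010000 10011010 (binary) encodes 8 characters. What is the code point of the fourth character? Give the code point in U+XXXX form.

U+25A4

Offset 0: leading byte 0xD7 = 11010111 → 2-byte char #1 = D7 A2.
Offset 2: leading byte 0xE6 = 11100110 → 3-byte char #2 = E6 9A 8E.
Offset 5: leading byte 0xF3 = 11110011 → 4-byte char #3 = F3 A4 96 A1.
Offset 9: leading byte 0xE2 = 11100010 → 3-byte char #4 = E2 96 A4.
Leading byte 0xE2 = 11100010 matches 1110xxxx → 3-byte sequence.
Byte 1: 0xE2 = 11100010, payload 0010 (4 bits).
Byte 2: 0x96 = 10010110 (10xxxxxx ✓), payload 010110.
Byte 3: 0xA4 = 10100100 (10xxxxxx ✓), payload 100100.
Concatenate: 0010010110100100 = 0x25A4 (16 bits → U+25A4).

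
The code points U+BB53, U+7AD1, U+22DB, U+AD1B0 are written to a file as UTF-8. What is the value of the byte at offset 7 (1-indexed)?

0xE2

1-indexed offset 7 is 0-indexed offset 6.
U+BB53 → 3-byte form EB AD 93 at offsets 0–2.
U+7AD1 → 3-byte form E7 AB 91 at offsets 3–5.
U+22DB → 3-byte form E2 8B 9B at offsets 6–8.
Offset 6 falls in char 3's range; it's byte 1 of E2 8B 9B = 0xE2.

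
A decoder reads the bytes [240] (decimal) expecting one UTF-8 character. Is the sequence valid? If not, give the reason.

Leading byte 0xF0 = 11110000 → 4-byte form, but only 1 byte is present.

invalid (sequence truncated)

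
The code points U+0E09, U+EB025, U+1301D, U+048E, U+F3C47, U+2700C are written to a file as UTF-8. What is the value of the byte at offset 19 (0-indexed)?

U+0E09 → 3-byte form E0 B8 89 at offsets 0–2.
U+EB025 → 4-byte form F3 AB 80 A5 at offsets 3–6.
U+1301D → 4-byte form F0 93 80 9D at offsets 7–10.
U+048E → 2-byte form D2 8E at offsets 11–12.
U+F3C47 → 4-byte form F3 B3 B1 87 at offsets 13–16.
U+2700C → 4-byte form F0 A7 80 8C at offsets 17–20.
Offset 19 falls in char 6's range; it's byte 3 of F0 A7 80 8C = 0x80.

0x80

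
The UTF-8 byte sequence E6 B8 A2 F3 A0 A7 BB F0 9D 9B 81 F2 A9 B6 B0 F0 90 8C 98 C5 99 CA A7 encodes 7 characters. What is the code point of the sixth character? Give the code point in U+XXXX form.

U+0159

Offset 0: leading byte 0xE6 = 11100110 → 3-byte char #1 = E6 B8 A2.
Offset 3: leading byte 0xF3 = 11110011 → 4-byte char #2 = F3 A0 A7 BB.
Offset 7: leading byte 0xF0 = 11110000 → 4-byte char #3 = F0 9D 9B 81.
Offset 11: leading byte 0xF2 = 11110010 → 4-byte char #4 = F2 A9 B6 B0.
Offset 15: leading byte 0xF0 = 11110000 → 4-byte char #5 = F0 90 8C 98.
Offset 19: leading byte 0xC5 = 11000101 → 2-byte char #6 = C5 99.
Leading byte 0xC5 = 11000101 matches 110xxxxx → 2-byte sequence.
Byte 1: 0xC5 = 11000101, payload 00101 (5 bits).
Byte 2: 0x99 = 10011001 (10xxxxxx ✓), payload 011001.
Concatenate: 00101011001 = 0x159 (11 bits → U+0159).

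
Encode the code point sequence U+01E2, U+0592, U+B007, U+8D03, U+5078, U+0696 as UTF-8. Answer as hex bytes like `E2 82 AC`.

C7 A2 D6 92 EB 80 87 E8 B4 83 E5 81 B8 DA 96

U+01E2: 2-byte form → C7 A2.
U+0592: 2-byte form → D6 92.
U+B007: 3-byte form → EB 80 87.
U+8D03: 3-byte form → E8 B4 83.
U+5078: 3-byte form → E5 81 B8.
U+0696: 2-byte form → DA 96.
Concatenated (15 bytes): C7 A2 D6 92 EB 80 87 E8 B4 83 E5 81 B8 DA 96.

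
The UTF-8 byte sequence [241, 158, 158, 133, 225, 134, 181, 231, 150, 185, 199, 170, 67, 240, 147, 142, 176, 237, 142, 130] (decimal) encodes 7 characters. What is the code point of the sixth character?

U+133B0

Offset 0: leading byte 0xF1 = 11110001 → 4-byte char #1 = F1 9E 9E 85.
Offset 4: leading byte 0xE1 = 11100001 → 3-byte char #2 = E1 86 B5.
Offset 7: leading byte 0xE7 = 11100111 → 3-byte char #3 = E7 96 B9.
Offset 10: leading byte 0xC7 = 11000111 → 2-byte char #4 = C7 AA.
Offset 12: leading byte 0x43 = 01000011 → 1-byte char #5 = 43.
Offset 13: leading byte 0xF0 = 11110000 → 4-byte char #6 = F0 93 8E B0.
Leading byte 0xF0 = 11110000 matches 11110xxx → 4-byte sequence.
Byte 1: 0xF0 = 11110000, payload 000 (3 bits).
Byte 2: 0x93 = 10010011 (10xxxxxx ✓), payload 010011.
Byte 3: 0x8E = 10001110 (10xxxxxx ✓), payload 001110.
Byte 4: 0xB0 = 10110000 (10xxxxxx ✓), payload 110000.
Concatenate: 000010011001110110000 = 0x133B0 (21 bits → U+133B0).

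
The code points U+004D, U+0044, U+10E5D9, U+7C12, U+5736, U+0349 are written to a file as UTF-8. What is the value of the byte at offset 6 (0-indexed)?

0xE7

U+004D → 1-byte form 4D at offsets 0–0.
U+0044 → 1-byte form 44 at offsets 1–1.
U+10E5D9 → 4-byte form F4 8E 97 99 at offsets 2–5.
U+7C12 → 3-byte form E7 B0 92 at offsets 6–8.
Offset 6 falls in char 4's range; it's byte 1 of E7 B0 92 = 0xE7.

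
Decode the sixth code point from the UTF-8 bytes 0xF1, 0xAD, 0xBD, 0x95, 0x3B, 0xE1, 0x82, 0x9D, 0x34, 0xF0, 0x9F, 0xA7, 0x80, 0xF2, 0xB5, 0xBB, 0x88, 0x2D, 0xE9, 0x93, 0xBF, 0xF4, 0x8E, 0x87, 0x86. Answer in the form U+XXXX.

U+B5EC8

Offset 0: leading byte 0xF1 = 11110001 → 4-byte char #1 = F1 AD BD 95.
Offset 4: leading byte 0x3B = 00111011 → 1-byte char #2 = 3B.
Offset 5: leading byte 0xE1 = 11100001 → 3-byte char #3 = E1 82 9D.
Offset 8: leading byte 0x34 = 00110100 → 1-byte char #4 = 34.
Offset 9: leading byte 0xF0 = 11110000 → 4-byte char #5 = F0 9F A7 80.
Offset 13: leading byte 0xF2 = 11110010 → 4-byte char #6 = F2 B5 BB 88.
Leading byte 0xF2 = 11110010 matches 11110xxx → 4-byte sequence.
Byte 1: 0xF2 = 11110010, payload 010 (3 bits).
Byte 2: 0xB5 = 10110101 (10xxxxxx ✓), payload 110101.
Byte 3: 0xBB = 10111011 (10xxxxxx ✓), payload 111011.
Byte 4: 0x88 = 10001000 (10xxxxxx ✓), payload 001000.
Concatenate: 010110101111011001000 = 0xB5EC8 (21 bits → U+B5EC8).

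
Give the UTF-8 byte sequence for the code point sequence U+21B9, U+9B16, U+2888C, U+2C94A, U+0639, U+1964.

E2 86 B9 E9 AC 96 F0 A8 A2 8C F0 AC A5 8A D8 B9 E1 A5 A4

U+21B9: 3-byte form → E2 86 B9.
U+9B16: 3-byte form → E9 AC 96.
U+2888C: 4-byte form → F0 A8 A2 8C.
U+2C94A: 4-byte form → F0 AC A5 8A.
U+0639: 2-byte form → D8 B9.
U+1964: 3-byte form → E1 A5 A4.
Concatenated (19 bytes): E2 86 B9 E9 AC 96 F0 A8 A2 8C F0 AC A5 8A D8 B9 E1 A5 A4.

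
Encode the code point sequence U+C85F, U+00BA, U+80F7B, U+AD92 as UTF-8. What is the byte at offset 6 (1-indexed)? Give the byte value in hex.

1-indexed offset 6 is 0-indexed offset 5.
U+C85F → 3-byte form EC A1 9F at offsets 0–2.
U+00BA → 2-byte form C2 BA at offsets 3–4.
U+80F7B → 4-byte form F2 80 BD BB at offsets 5–8.
Offset 5 falls in char 3's range; it's byte 1 of F2 80 BD BB = 0xF2.

0xF2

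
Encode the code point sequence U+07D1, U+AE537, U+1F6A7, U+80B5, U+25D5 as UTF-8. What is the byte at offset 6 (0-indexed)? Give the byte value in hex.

0xF0

U+07D1 → 2-byte form DF 91 at offsets 0–1.
U+AE537 → 4-byte form F2 AE 94 B7 at offsets 2–5.
U+1F6A7 → 4-byte form F0 9F 9A A7 at offsets 6–9.
Offset 6 falls in char 3's range; it's byte 1 of F0 9F 9A A7 = 0xF0.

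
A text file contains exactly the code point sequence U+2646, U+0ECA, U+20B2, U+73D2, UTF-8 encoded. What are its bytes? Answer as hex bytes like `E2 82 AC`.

E2 99 86 E0 BB 8A E2 82 B2 E7 8F 92

U+2646: 3-byte form → E2 99 86.
U+0ECA: 3-byte form → E0 BB 8A.
U+20B2: 3-byte form → E2 82 B2.
U+73D2: 3-byte form → E7 8F 92.
Concatenated (12 bytes): E2 99 86 E0 BB 8A E2 82 B2 E7 8F 92.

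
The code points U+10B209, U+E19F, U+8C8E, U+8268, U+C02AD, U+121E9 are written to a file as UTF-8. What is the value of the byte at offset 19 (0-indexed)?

U+10B209 → 4-byte form F4 8B 88 89 at offsets 0–3.
U+E19F → 3-byte form EE 86 9F at offsets 4–6.
U+8C8E → 3-byte form E8 B2 8E at offsets 7–9.
U+8268 → 3-byte form E8 89 A8 at offsets 10–12.
U+C02AD → 4-byte form F3 80 8A AD at offsets 13–16.
U+121E9 → 4-byte form F0 92 87 A9 at offsets 17–20.
Offset 19 falls in char 6's range; it's byte 3 of F0 92 87 A9 = 0x87.

0x87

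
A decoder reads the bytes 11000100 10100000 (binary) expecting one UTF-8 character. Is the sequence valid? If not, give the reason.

valid

Leading byte 0xC4 = 11000100 → 2-byte form.
Continuation bytes 0xA0=10100000 all match 10xxxxxx.
Decoded value 0x120 is ≥ 0x80 (shortest form) and not a surrogate.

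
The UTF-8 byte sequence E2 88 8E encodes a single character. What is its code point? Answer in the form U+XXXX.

Leading byte 0xE2 = 11100010 matches 1110xxxx → 3-byte sequence.
Byte 1: 0xE2 = 11100010, payload 0010 (4 bits).
Byte 2: 0x88 = 10001000 (10xxxxxx ✓), payload 001000.
Byte 3: 0x8E = 10001110 (10xxxxxx ✓), payload 001110.
Concatenate: 0010001000001110 = 0x220E (16 bits → U+220E).

U+220E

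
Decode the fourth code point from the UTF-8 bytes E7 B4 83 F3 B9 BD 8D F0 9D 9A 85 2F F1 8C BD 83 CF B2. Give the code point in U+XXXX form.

U+002F

Offset 0: leading byte 0xE7 = 11100111 → 3-byte char #1 = E7 B4 83.
Offset 3: leading byte 0xF3 = 11110011 → 4-byte char #2 = F3 B9 BD 8D.
Offset 7: leading byte 0xF0 = 11110000 → 4-byte char #3 = F0 9D 9A 85.
Offset 11: leading byte 0x2F = 00101111 → 1-byte char #4 = 2F.
Leading byte 0x2F = 00101111 matches 0xxxxxxx → 1-byte sequence.
Byte 1: 0x2F = 00101111, payload 0101111 (7 bits).
Concatenate: 0101111 = 0x2F (7 bits → U+002F).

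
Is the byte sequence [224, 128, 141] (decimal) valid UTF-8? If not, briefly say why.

Leading byte 0xE0 = 11100000 → 3-byte form.
Continuation bytes all match 10xxxxxx. Payload decodes to 0xD.
But 0xD < 0x800, the minimum for a 3-byte sequence — this is an overlong encoding.

invalid (overlong encoding)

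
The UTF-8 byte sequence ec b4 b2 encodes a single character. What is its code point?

U+CD32

Leading byte 0xEC = 11101100 matches 1110xxxx → 3-byte sequence.
Byte 1: 0xEC = 11101100, payload 1100 (4 bits).
Byte 2: 0xB4 = 10110100 (10xxxxxx ✓), payload 110100.
Byte 3: 0xB2 = 10110010 (10xxxxxx ✓), payload 110010.
Concatenate: 1100110100110010 = 0xCD32 (16 bits → U+CD32).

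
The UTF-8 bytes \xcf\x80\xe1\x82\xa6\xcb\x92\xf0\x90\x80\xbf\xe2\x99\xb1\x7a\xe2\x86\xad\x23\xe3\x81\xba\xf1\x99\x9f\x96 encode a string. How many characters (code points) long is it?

10

Byte at offset 0: 0xCF = 11001111 → 2-byte char (#1). Advance 2.
Byte at offset 2: 0xE1 = 11100001 → 3-byte char (#2). Advance 3.
Byte at offset 5: 0xCB = 11001011 → 2-byte char (#3). Advance 2.
Byte at offset 7: 0xF0 = 11110000 → 4-byte char (#4). Advance 4.
Byte at offset 11: 0xE2 = 11100010 → 3-byte char (#5). Advance 3.
Byte at offset 14: 0x7A = 01111010 → 1-byte char (#6). Advance 1.
Byte at offset 15: 0xE2 = 11100010 → 3-byte char (#7). Advance 3.
Byte at offset 18: 0x23 = 00100011 → 1-byte char (#8). Advance 1.
Byte at offset 19: 0xE3 = 11100011 → 3-byte char (#9). Advance 3.
Byte at offset 22: 0xF1 = 11110001 → 4-byte char (#10). Advance 4.
Reached end at offset 26 after 10 code points.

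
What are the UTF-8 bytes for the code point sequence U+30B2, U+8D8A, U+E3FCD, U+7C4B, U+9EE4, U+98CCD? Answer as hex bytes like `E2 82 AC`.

E3 82 B2 E8 B6 8A F3 A3 BF 8D E7 B1 8B E9 BB A4 F2 98 B3 8D

U+30B2: 3-byte form → E3 82 B2.
U+8D8A: 3-byte form → E8 B6 8A.
U+E3FCD: 4-byte form → F3 A3 BF 8D.
U+7C4B: 3-byte form → E7 B1 8B.
U+9EE4: 3-byte form → E9 BB A4.
U+98CCD: 4-byte form → F2 98 B3 8D.
Concatenated (20 bytes): E3 82 B2 E8 B6 8A F3 A3 BF 8D E7 B1 8B E9 BB A4 F2 98 B3 8D.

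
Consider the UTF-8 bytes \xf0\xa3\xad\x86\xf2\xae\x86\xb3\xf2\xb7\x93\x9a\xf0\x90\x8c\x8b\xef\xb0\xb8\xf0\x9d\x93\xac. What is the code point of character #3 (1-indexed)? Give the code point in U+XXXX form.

U+B74DA

Offset 0: leading byte 0xF0 = 11110000 → 4-byte char #1 = F0 A3 AD 86.
Offset 4: leading byte 0xF2 = 11110010 → 4-byte char #2 = F2 AE 86 B3.
Offset 8: leading byte 0xF2 = 11110010 → 4-byte char #3 = F2 B7 93 9A.
Leading byte 0xF2 = 11110010 matches 11110xxx → 4-byte sequence.
Byte 1: 0xF2 = 11110010, payload 010 (3 bits).
Byte 2: 0xB7 = 10110111 (10xxxxxx ✓), payload 110111.
Byte 3: 0x93 = 10010011 (10xxxxxx ✓), payload 010011.
Byte 4: 0x9A = 10011010 (10xxxxxx ✓), payload 011010.
Concatenate: 010110111010011011010 = 0xB74DA (21 bits → U+B74DA).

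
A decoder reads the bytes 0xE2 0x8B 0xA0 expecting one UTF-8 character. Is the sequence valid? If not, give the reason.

valid

Leading byte 0xE2 = 11100010 → 3-byte form.
Continuation bytes 0x8B=10001011, 0xA0=10100000 all match 10xxxxxx.
Decoded value 0x22E0 is ≥ 0x800 (shortest form) and not a surrogate.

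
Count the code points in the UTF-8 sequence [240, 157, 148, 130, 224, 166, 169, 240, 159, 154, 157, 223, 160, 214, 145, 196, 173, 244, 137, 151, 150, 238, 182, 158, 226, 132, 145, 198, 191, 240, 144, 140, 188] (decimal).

Byte at offset 0: 0xF0 = 11110000 → 4-byte char (#1). Advance 4.
Byte at offset 4: 0xE0 = 11100000 → 3-byte char (#2). Advance 3.
Byte at offset 7: 0xF0 = 11110000 → 4-byte char (#3). Advance 4.
Byte at offset 11: 0xDF = 11011111 → 2-byte char (#4). Advance 2.
Byte at offset 13: 0xD6 = 11010110 → 2-byte char (#5). Advance 2.
Byte at offset 15: 0xC4 = 11000100 → 2-byte char (#6). Advance 2.
Byte at offset 17: 0xF4 = 11110100 → 4-byte char (#7). Advance 4.
Byte at offset 21: 0xEE = 11101110 → 3-byte char (#8). Advance 3.
Byte at offset 24: 0xE2 = 11100010 → 3-byte char (#9). Advance 3.
Byte at offset 27: 0xC6 = 11000110 → 2-byte char (#10). Advance 2.
Byte at offset 29: 0xF0 = 11110000 → 4-byte char (#11). Advance 4.
Reached end at offset 33 after 11 code points.

11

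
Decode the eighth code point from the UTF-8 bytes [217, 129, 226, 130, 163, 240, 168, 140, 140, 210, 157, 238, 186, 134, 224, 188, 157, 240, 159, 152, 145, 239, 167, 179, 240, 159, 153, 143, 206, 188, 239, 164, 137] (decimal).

U+F9F3

Offset 0: leading byte 0xD9 = 11011001 → 2-byte char #1 = D9 81.
Offset 2: leading byte 0xE2 = 11100010 → 3-byte char #2 = E2 82 A3.
Offset 5: leading byte 0xF0 = 11110000 → 4-byte char #3 = F0 A8 8C 8C.
Offset 9: leading byte 0xD2 = 11010010 → 2-byte char #4 = D2 9D.
Offset 11: leading byte 0xEE = 11101110 → 3-byte char #5 = EE BA 86.
Offset 14: leading byte 0xE0 = 11100000 → 3-byte char #6 = E0 BC 9D.
Offset 17: leading byte 0xF0 = 11110000 → 4-byte char #7 = F0 9F 98 91.
Offset 21: leading byte 0xEF = 11101111 → 3-byte char #8 = EF A7 B3.
Leading byte 0xEF = 11101111 matches 1110xxxx → 3-byte sequence.
Byte 1: 0xEF = 11101111, payload 1111 (4 bits).
Byte 2: 0xA7 = 10100111 (10xxxxxx ✓), payload 100111.
Byte 3: 0xB3 = 10110011 (10xxxxxx ✓), payload 110011.
Concatenate: 1111100111110011 = 0xF9F3 (16 bits → U+F9F3).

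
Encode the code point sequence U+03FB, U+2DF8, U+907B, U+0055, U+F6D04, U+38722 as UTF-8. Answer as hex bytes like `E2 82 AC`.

CF BB E2 B7 B8 E9 81 BB 55 F3 B6 B4 84 F0 B8 9C A2

U+03FB: 2-byte form → CF BB.
U+2DF8: 3-byte form → E2 B7 B8.
U+907B: 3-byte form → E9 81 BB.
U+0055: 1-byte form → 55.
U+F6D04: 4-byte form → F3 B6 B4 84.
U+38722: 4-byte form → F0 B8 9C A2.
Concatenated (17 bytes): CF BB E2 B7 B8 E9 81 BB 55 F3 B6 B4 84 F0 B8 9C A2.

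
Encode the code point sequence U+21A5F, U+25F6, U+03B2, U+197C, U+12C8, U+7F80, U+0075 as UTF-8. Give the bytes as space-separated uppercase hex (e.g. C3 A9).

U+21A5F: 4-byte form → F0 A1 A9 9F.
U+25F6: 3-byte form → E2 97 B6.
U+03B2: 2-byte form → CE B2.
U+197C: 3-byte form → E1 A5 BC.
U+12C8: 3-byte form → E1 8B 88.
U+7F80: 3-byte form → E7 BE 80.
U+0075: 1-byte form → 75.
Concatenated (19 bytes): F0 A1 A9 9F E2 97 B6 CE B2 E1 A5 BC E1 8B 88 E7 BE 80 75.

F0 A1 A9 9F E2 97 B6 CE B2 E1 A5 BC E1 8B 88 E7 BE 80 75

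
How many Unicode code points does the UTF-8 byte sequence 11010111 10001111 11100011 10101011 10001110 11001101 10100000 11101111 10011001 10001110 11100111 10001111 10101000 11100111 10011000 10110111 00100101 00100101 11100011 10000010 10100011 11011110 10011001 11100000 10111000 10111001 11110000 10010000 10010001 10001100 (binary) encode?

12

Byte at offset 0: 0xD7 = 11010111 → 2-byte char (#1). Advance 2.
Byte at offset 2: 0xE3 = 11100011 → 3-byte char (#2). Advance 3.
Byte at offset 5: 0xCD = 11001101 → 2-byte char (#3). Advance 2.
Byte at offset 7: 0xEF = 11101111 → 3-byte char (#4). Advance 3.
Byte at offset 10: 0xE7 = 11100111 → 3-byte char (#5). Advance 3.
Byte at offset 13: 0xE7 = 11100111 → 3-byte char (#6). Advance 3.
Byte at offset 16: 0x25 = 00100101 → 1-byte char (#7). Advance 1.
Byte at offset 17: 0x25 = 00100101 → 1-byte char (#8). Advance 1.
Byte at offset 18: 0xE3 = 11100011 → 3-byte char (#9). Advance 3.
Byte at offset 21: 0xDE = 11011110 → 2-byte char (#10). Advance 2.
Byte at offset 23: 0xE0 = 11100000 → 3-byte char (#11). Advance 3.
Byte at offset 26: 0xF0 = 11110000 → 4-byte char (#12). Advance 4.
Reached end at offset 30 after 12 code points.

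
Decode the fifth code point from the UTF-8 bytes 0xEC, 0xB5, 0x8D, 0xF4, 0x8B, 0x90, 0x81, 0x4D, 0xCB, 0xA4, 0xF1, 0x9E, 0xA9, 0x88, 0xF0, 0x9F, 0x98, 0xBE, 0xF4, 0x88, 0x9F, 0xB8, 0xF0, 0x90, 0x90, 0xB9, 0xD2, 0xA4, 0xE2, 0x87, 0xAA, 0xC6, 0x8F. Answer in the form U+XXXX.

U+5EA48

Offset 0: leading byte 0xEC = 11101100 → 3-byte char #1 = EC B5 8D.
Offset 3: leading byte 0xF4 = 11110100 → 4-byte char #2 = F4 8B 90 81.
Offset 7: leading byte 0x4D = 01001101 → 1-byte char #3 = 4D.
Offset 8: leading byte 0xCB = 11001011 → 2-byte char #4 = CB A4.
Offset 10: leading byte 0xF1 = 11110001 → 4-byte char #5 = F1 9E A9 88.
Leading byte 0xF1 = 11110001 matches 11110xxx → 4-byte sequence.
Byte 1: 0xF1 = 11110001, payload 001 (3 bits).
Byte 2: 0x9E = 10011110 (10xxxxxx ✓), payload 011110.
Byte 3: 0xA9 = 10101001 (10xxxxxx ✓), payload 101001.
Byte 4: 0x88 = 10001000 (10xxxxxx ✓), payload 001000.
Concatenate: 001011110101001001000 = 0x5EA48 (21 bits → U+5EA48).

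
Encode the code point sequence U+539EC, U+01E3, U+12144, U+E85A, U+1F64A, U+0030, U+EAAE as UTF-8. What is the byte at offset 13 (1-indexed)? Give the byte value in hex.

1-indexed offset 13 is 0-indexed offset 12.
U+539EC → 4-byte form F1 93 A7 AC at offsets 0–3.
U+01E3 → 2-byte form C7 A3 at offsets 4–5.
U+12144 → 4-byte form F0 92 85 84 at offsets 6–9.
U+E85A → 3-byte form EE A1 9A at offsets 10–12.
Offset 12 falls in char 4's range; it's byte 3 of EE A1 9A = 0x9A.

0x9A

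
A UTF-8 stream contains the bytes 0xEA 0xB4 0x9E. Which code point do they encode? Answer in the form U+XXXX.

U+AD1E

Leading byte 0xEA = 11101010 matches 1110xxxx → 3-byte sequence.
Byte 1: 0xEA = 11101010, payload 1010 (4 bits).
Byte 2: 0xB4 = 10110100 (10xxxxxx ✓), payload 110100.
Byte 3: 0x9E = 10011110 (10xxxxxx ✓), payload 011110.
Concatenate: 1010110100011110 = 0xAD1E (16 bits → U+AD1E).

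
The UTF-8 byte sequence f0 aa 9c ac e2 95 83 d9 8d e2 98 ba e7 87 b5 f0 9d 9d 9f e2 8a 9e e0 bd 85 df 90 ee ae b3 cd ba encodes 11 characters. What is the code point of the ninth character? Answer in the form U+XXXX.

U+07D0

Offset 0: leading byte 0xF0 = 11110000 → 4-byte char #1 = F0 AA 9C AC.
Offset 4: leading byte 0xE2 = 11100010 → 3-byte char #2 = E2 95 83.
Offset 7: leading byte 0xD9 = 11011001 → 2-byte char #3 = D9 8D.
Offset 9: leading byte 0xE2 = 11100010 → 3-byte char #4 = E2 98 BA.
Offset 12: leading byte 0xE7 = 11100111 → 3-byte char #5 = E7 87 B5.
Offset 15: leading byte 0xF0 = 11110000 → 4-byte char #6 = F0 9D 9D 9F.
Offset 19: leading byte 0xE2 = 11100010 → 3-byte char #7 = E2 8A 9E.
Offset 22: leading byte 0xE0 = 11100000 → 3-byte char #8 = E0 BD 85.
Offset 25: leading byte 0xDF = 11011111 → 2-byte char #9 = DF 90.
Leading byte 0xDF = 11011111 matches 110xxxxx → 2-byte sequence.
Byte 1: 0xDF = 11011111, payload 11111 (5 bits).
Byte 2: 0x90 = 10010000 (10xxxxxx ✓), payload 010000.
Concatenate: 11111010000 = 0x7D0 (11 bits → U+07D0).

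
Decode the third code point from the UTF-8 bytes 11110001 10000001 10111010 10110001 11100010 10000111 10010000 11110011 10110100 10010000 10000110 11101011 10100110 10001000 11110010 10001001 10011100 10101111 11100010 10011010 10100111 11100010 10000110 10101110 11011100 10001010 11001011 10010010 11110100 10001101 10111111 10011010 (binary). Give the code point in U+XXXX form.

Offset 0: leading byte 0xF1 = 11110001 → 4-byte char #1 = F1 81 BA B1.
Offset 4: leading byte 0xE2 = 11100010 → 3-byte char #2 = E2 87 90.
Offset 7: leading byte 0xF3 = 11110011 → 4-byte char #3 = F3 B4 90 86.
Leading byte 0xF3 = 11110011 matches 11110xxx → 4-byte sequence.
Byte 1: 0xF3 = 11110011, payload 011 (3 bits).
Byte 2: 0xB4 = 10110100 (10xxxxxx ✓), payload 110100.
Byte 3: 0x90 = 10010000 (10xxxxxx ✓), payload 010000.
Byte 4: 0x86 = 10000110 (10xxxxxx ✓), payload 000110.
Concatenate: 011110100010000000110 = 0xF4406 (21 bits → U+F4406).

U+F4406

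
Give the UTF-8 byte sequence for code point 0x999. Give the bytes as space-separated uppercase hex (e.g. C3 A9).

U+0999 = 0x999 = 2457 decimal. In range U+0800–U+FFFF → 3-byte form: 1110xxxx 10xxxxxx 10xxxxxx.
Binary (16 bits): 0000100110011001.
Split 4+6+6: 0000 | 100110 | 011001.
Byte 1: 11100000 = 0xE0.
Byte 2: 10100110 = 0xA6.
Byte 3: 10011001 = 0x99.

E0 A6 99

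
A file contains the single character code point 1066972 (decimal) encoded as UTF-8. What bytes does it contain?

U+1047DC = 0x1047DC = 1066972 decimal. In range U+10000–U+10FFFF → 4-byte form: 11110xxx 10xxxxxx 10xxxxxx 10xxxxxx.
Binary (21 bits): 100000100011111011100.
Split 3+6+6+6: 100 | 000100 | 011111 | 011100.
Byte 1: 11110100 = 0xF4.
Byte 2: 10000100 = 0x84.
Byte 3: 10011111 = 0x9F.
Byte 4: 10011100 = 0x9C.

F4 84 9F 9C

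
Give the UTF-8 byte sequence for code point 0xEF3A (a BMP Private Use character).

U+EF3A = 0xEF3A = 61242 decimal. In range U+0800–U+FFFF → 3-byte form: 1110xxxx 10xxxxxx 10xxxxxx.
Binary (16 bits): 1110111100111010.
Split 4+6+6: 1110 | 111100 | 111010.
Byte 1: 11101110 = 0xEE.
Byte 2: 10111100 = 0xBC.
Byte 3: 10111010 = 0xBA.

EE BC BA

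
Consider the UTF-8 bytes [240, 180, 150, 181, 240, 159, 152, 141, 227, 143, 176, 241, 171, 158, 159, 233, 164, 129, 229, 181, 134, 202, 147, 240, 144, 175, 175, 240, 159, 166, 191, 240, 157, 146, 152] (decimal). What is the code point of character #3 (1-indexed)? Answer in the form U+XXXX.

Offset 0: leading byte 0xF0 = 11110000 → 4-byte char #1 = F0 B4 96 B5.
Offset 4: leading byte 0xF0 = 11110000 → 4-byte char #2 = F0 9F 98 8D.
Offset 8: leading byte 0xE3 = 11100011 → 3-byte char #3 = E3 8F B0.
Leading byte 0xE3 = 11100011 matches 1110xxxx → 3-byte sequence.
Byte 1: 0xE3 = 11100011, payload 0011 (4 bits).
Byte 2: 0x8F = 10001111 (10xxxxxx ✓), payload 001111.
Byte 3: 0xB0 = 10110000 (10xxxxxx ✓), payload 110000.
Concatenate: 0011001111110000 = 0x33F0 (16 bits → U+33F0).

U+33F0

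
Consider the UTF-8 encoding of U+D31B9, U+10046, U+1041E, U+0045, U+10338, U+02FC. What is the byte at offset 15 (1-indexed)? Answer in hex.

0x90

1-indexed offset 15 is 0-indexed offset 14.
U+D31B9 → 4-byte form F3 93 86 B9 at offsets 0–3.
U+10046 → 4-byte form F0 90 81 86 at offsets 4–7.
U+1041E → 4-byte form F0 90 90 9E at offsets 8–11.
U+0045 → 1-byte form 45 at offsets 12–12.
U+10338 → 4-byte form F0 90 8C B8 at offsets 13–16.
Offset 14 falls in char 5's range; it's byte 2 of F0 90 8C B8 = 0x90.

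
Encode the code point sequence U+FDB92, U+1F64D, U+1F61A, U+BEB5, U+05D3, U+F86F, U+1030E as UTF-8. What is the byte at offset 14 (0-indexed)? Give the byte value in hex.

U+FDB92 → 4-byte form F3 BD AE 92 at offsets 0–3.
U+1F64D → 4-byte form F0 9F 99 8D at offsets 4–7.
U+1F61A → 4-byte form F0 9F 98 9A at offsets 8–11.
U+BEB5 → 3-byte form EB BA B5 at offsets 12–14.
Offset 14 falls in char 4's range; it's byte 3 of EB BA B5 = 0xB5.

0xB5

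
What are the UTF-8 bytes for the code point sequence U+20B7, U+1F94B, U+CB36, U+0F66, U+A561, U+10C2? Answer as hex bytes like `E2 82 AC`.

E2 82 B7 F0 9F A5 8B EC AC B6 E0 BD A6 EA 95 A1 E1 83 82

U+20B7: 3-byte form → E2 82 B7.
U+1F94B: 4-byte form → F0 9F A5 8B.
U+CB36: 3-byte form → EC AC B6.
U+0F66: 3-byte form → E0 BD A6.
U+A561: 3-byte form → EA 95 A1.
U+10C2: 3-byte form → E1 83 82.
Concatenated (19 bytes): E2 82 B7 F0 9F A5 8B EC AC B6 E0 BD A6 EA 95 A1 E1 83 82.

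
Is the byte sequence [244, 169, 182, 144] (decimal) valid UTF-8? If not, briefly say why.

invalid (encodes a value above U+10FFFF)

Leading byte 0xF4 = 11110100 → 4-byte form.
Payload = 0x129D90, which exceeds U+10FFFF, the maximum Unicode code point. (Leading bytes F5–FF, or F4 followed by ≥ 0x90, are invalid.)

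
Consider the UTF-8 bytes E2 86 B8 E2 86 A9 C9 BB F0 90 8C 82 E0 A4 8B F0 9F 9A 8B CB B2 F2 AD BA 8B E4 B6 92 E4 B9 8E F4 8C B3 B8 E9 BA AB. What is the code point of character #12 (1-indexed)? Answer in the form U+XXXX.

U+9EAB

Offset 0: leading byte 0xE2 = 11100010 → 3-byte char #1 = E2 86 B8.
Offset 3: leading byte 0xE2 = 11100010 → 3-byte char #2 = E2 86 A9.
Offset 6: leading byte 0xC9 = 11001001 → 2-byte char #3 = C9 BB.
Offset 8: leading byte 0xF0 = 11110000 → 4-byte char #4 = F0 90 8C 82.
Offset 12: leading byte 0xE0 = 11100000 → 3-byte char #5 = E0 A4 8B.
Offset 15: leading byte 0xF0 = 11110000 → 4-byte char #6 = F0 9F 9A 8B.
Offset 19: leading byte 0xCB = 11001011 → 2-byte char #7 = CB B2.
Offset 21: leading byte 0xF2 = 11110010 → 4-byte char #8 = F2 AD BA 8B.
Offset 25: leading byte 0xE4 = 11100100 → 3-byte char #9 = E4 B6 92.
Offset 28: leading byte 0xE4 = 11100100 → 3-byte char #10 = E4 B9 8E.
Offset 31: leading byte 0xF4 = 11110100 → 4-byte char #11 = F4 8C B3 B8.
Offset 35: leading byte 0xE9 = 11101001 → 3-byte char #12 = E9 BA AB.
Leading byte 0xE9 = 11101001 matches 1110xxxx → 3-byte sequence.
Byte 1: 0xE9 = 11101001, payload 1001 (4 bits).
Byte 2: 0xBA = 10111010 (10xxxxxx ✓), payload 111010.
Byte 3: 0xAB = 10101011 (10xxxxxx ✓), payload 101011.
Concatenate: 1001111010101011 = 0x9EAB (16 bits → U+9EAB).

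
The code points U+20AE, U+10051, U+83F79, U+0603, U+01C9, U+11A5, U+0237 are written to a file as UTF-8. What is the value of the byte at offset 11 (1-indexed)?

0xB9

1-indexed offset 11 is 0-indexed offset 10.
U+20AE → 3-byte form E2 82 AE at offsets 0–2.
U+10051 → 4-byte form F0 90 81 91 at offsets 3–6.
U+83F79 → 4-byte form F2 83 BD B9 at offsets 7–10.
Offset 10 falls in char 3's range; it's byte 4 of F2 83 BD B9 = 0xB9.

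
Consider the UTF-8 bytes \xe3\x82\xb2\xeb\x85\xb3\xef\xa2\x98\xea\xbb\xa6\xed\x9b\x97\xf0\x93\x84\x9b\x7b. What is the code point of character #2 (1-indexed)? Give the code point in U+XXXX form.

U+B173

Offset 0: leading byte 0xE3 = 11100011 → 3-byte char #1 = E3 82 B2.
Offset 3: leading byte 0xEB = 11101011 → 3-byte char #2 = EB 85 B3.
Leading byte 0xEB = 11101011 matches 1110xxxx → 3-byte sequence.
Byte 1: 0xEB = 11101011, payload 1011 (4 bits).
Byte 2: 0x85 = 10000101 (10xxxxxx ✓), payload 000101.
Byte 3: 0xB3 = 10110011 (10xxxxxx ✓), payload 110011.
Concatenate: 1011000101110011 = 0xB173 (16 bits → U+B173).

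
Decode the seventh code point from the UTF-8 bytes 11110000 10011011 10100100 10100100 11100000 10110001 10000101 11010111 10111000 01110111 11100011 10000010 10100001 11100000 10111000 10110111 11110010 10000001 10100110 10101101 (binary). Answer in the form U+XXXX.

U+819AD

Offset 0: leading byte 0xF0 = 11110000 → 4-byte char #1 = F0 9B A4 A4.
Offset 4: leading byte 0xE0 = 11100000 → 3-byte char #2 = E0 B1 85.
Offset 7: leading byte 0xD7 = 11010111 → 2-byte char #3 = D7 B8.
Offset 9: leading byte 0x77 = 01110111 → 1-byte char #4 = 77.
Offset 10: leading byte 0xE3 = 11100011 → 3-byte char #5 = E3 82 A1.
Offset 13: leading byte 0xE0 = 11100000 → 3-byte char #6 = E0 B8 B7.
Offset 16: leading byte 0xF2 = 11110010 → 4-byte char #7 = F2 81 A6 AD.
Leading byte 0xF2 = 11110010 matches 11110xxx → 4-byte sequence.
Byte 1: 0xF2 = 11110010, payload 010 (3 bits).
Byte 2: 0x81 = 10000001 (10xxxxxx ✓), payload 000001.
Byte 3: 0xA6 = 10100110 (10xxxxxx ✓), payload 100110.
Byte 4: 0xAD = 10101101 (10xxxxxx ✓), payload 101101.
Concatenate: 010000001100110101101 = 0x819AD (21 bits → U+819AD).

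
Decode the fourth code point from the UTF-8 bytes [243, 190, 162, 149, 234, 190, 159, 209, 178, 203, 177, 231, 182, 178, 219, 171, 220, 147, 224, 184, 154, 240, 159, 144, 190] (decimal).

Offset 0: leading byte 0xF3 = 11110011 → 4-byte char #1 = F3 BE A2 95.
Offset 4: leading byte 0xEA = 11101010 → 3-byte char #2 = EA BE 9F.
Offset 7: leading byte 0xD1 = 11010001 → 2-byte char #3 = D1 B2.
Offset 9: leading byte 0xCB = 11001011 → 2-byte char #4 = CB B1.
Leading byte 0xCB = 11001011 matches 110xxxxx → 2-byte sequence.
Byte 1: 0xCB = 11001011, payload 01011 (5 bits).
Byte 2: 0xB1 = 10110001 (10xxxxxx ✓), payload 110001.
Concatenate: 01011110001 = 0x2F1 (11 bits → U+02F1).

U+02F1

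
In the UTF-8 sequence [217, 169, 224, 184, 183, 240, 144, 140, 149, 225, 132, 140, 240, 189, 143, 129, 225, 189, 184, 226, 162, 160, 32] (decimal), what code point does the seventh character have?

Offset 0: leading byte 0xD9 = 11011001 → 2-byte char #1 = D9 A9.
Offset 2: leading byte 0xE0 = 11100000 → 3-byte char #2 = E0 B8 B7.
Offset 5: leading byte 0xF0 = 11110000 → 4-byte char #3 = F0 90 8C 95.
Offset 9: leading byte 0xE1 = 11100001 → 3-byte char #4 = E1 84 8C.
Offset 12: leading byte 0xF0 = 11110000 → 4-byte char #5 = F0 BD 8F 81.
Offset 16: leading byte 0xE1 = 11100001 → 3-byte char #6 = E1 BD B8.
Offset 19: leading byte 0xE2 = 11100010 → 3-byte char #7 = E2 A2 A0.
Leading byte 0xE2 = 11100010 matches 1110xxxx → 3-byte sequence.
Byte 1: 0xE2 = 11100010, payload 0010 (4 bits).
Byte 2: 0xA2 = 10100010 (10xxxxxx ✓), payload 100010.
Byte 3: 0xA0 = 10100000 (10xxxxxx ✓), payload 100000.
Concatenate: 0010100010100000 = 0x28A0 (16 bits → U+28A0).

U+28A0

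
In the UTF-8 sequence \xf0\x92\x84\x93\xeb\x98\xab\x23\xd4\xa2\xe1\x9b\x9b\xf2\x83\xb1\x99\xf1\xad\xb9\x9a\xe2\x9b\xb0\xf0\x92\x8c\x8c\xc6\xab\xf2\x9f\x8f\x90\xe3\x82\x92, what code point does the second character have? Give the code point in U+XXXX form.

Offset 0: leading byte 0xF0 = 11110000 → 4-byte char #1 = F0 92 84 93.
Offset 4: leading byte 0xEB = 11101011 → 3-byte char #2 = EB 98 AB.
Leading byte 0xEB = 11101011 matches 1110xxxx → 3-byte sequence.
Byte 1: 0xEB = 11101011, payload 1011 (4 bits).
Byte 2: 0x98 = 10011000 (10xxxxxx ✓), payload 011000.
Byte 3: 0xAB = 10101011 (10xxxxxx ✓), payload 101011.
Concatenate: 1011011000101011 = 0xB62B (16 bits → U+B62B).

U+B62B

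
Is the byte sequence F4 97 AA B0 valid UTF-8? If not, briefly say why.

Leading byte 0xF4 = 11110100 → 4-byte form.
Payload = 0x117AB0, which exceeds U+10FFFF, the maximum Unicode code point. (Leading bytes F5–FF, or F4 followed by ≥ 0x90, are invalid.)

invalid (encodes a value above U+10FFFF)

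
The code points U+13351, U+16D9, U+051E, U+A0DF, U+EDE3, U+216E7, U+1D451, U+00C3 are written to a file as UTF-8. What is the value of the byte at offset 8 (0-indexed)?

U+13351 → 4-byte form F0 93 8D 91 at offsets 0–3.
U+16D9 → 3-byte form E1 9B 99 at offsets 4–6.
U+051E → 2-byte form D4 9E at offsets 7–8.
Offset 8 falls in char 3's range; it's byte 2 of D4 9E = 0x9E.

0x9E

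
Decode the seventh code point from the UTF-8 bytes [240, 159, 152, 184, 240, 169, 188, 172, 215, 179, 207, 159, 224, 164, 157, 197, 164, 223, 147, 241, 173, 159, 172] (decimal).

U+07D3

Offset 0: leading byte 0xF0 = 11110000 → 4-byte char #1 = F0 9F 98 B8.
Offset 4: leading byte 0xF0 = 11110000 → 4-byte char #2 = F0 A9 BC AC.
Offset 8: leading byte 0xD7 = 11010111 → 2-byte char #3 = D7 B3.
Offset 10: leading byte 0xCF = 11001111 → 2-byte char #4 = CF 9F.
Offset 12: leading byte 0xE0 = 11100000 → 3-byte char #5 = E0 A4 9D.
Offset 15: leading byte 0xC5 = 11000101 → 2-byte char #6 = C5 A4.
Offset 17: leading byte 0xDF = 11011111 → 2-byte char #7 = DF 93.
Leading byte 0xDF = 11011111 matches 110xxxxx → 2-byte sequence.
Byte 1: 0xDF = 11011111, payload 11111 (5 bits).
Byte 2: 0x93 = 10010011 (10xxxxxx ✓), payload 010011.
Concatenate: 11111010011 = 0x7D3 (11 bits → U+07D3).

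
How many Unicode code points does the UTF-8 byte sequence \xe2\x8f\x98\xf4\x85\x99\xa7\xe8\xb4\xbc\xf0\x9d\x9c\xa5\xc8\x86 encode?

5

Byte at offset 0: 0xE2 = 11100010 → 3-byte char (#1). Advance 3.
Byte at offset 3: 0xF4 = 11110100 → 4-byte char (#2). Advance 4.
Byte at offset 7: 0xE8 = 11101000 → 3-byte char (#3). Advance 3.
Byte at offset 10: 0xF0 = 11110000 → 4-byte char (#4). Advance 4.
Byte at offset 14: 0xC8 = 11001000 → 2-byte char (#5). Advance 2.
Reached end at offset 16 after 5 code points.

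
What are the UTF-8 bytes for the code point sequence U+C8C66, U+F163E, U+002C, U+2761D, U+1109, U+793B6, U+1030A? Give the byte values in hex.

U+C8C66: 4-byte form → F3 88 B1 A6.
U+F163E: 4-byte form → F3 B1 98 BE.
U+002C: 1-byte form → 2C.
U+2761D: 4-byte form → F0 A7 98 9D.
U+1109: 3-byte form → E1 84 89.
U+793B6: 4-byte form → F1 B9 8E B6.
U+1030A: 4-byte form → F0 90 8C 8A.
Concatenated (24 bytes): F3 88 B1 A6 F3 B1 98 BE 2C F0 A7 98 9D E1 84 89 F1 B9 8E B6 F0 90 8C 8A.

F3 88 B1 A6 F3 B1 98 BE 2C F0 A7 98 9D E1 84 89 F1 B9 8E B6 F0 90 8C 8A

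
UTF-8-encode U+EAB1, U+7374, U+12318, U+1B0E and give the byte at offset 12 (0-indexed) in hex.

U+EAB1 → 3-byte form EE AA B1 at offsets 0–2.
U+7374 → 3-byte form E7 8D B4 at offsets 3–5.
U+12318 → 4-byte form F0 92 8C 98 at offsets 6–9.
U+1B0E → 3-byte form E1 AC 8E at offsets 10–12.
Offset 12 falls in char 4's range; it's byte 3 of E1 AC 8E = 0x8E.

0x8E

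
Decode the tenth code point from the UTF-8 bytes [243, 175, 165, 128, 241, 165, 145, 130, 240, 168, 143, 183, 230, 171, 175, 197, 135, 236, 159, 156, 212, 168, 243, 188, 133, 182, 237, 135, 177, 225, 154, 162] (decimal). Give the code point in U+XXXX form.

Offset 0: leading byte 0xF3 = 11110011 → 4-byte char #1 = F3 AF A5 80.
Offset 4: leading byte 0xF1 = 11110001 → 4-byte char #2 = F1 A5 91 82.
Offset 8: leading byte 0xF0 = 11110000 → 4-byte char #3 = F0 A8 8F B7.
Offset 12: leading byte 0xE6 = 11100110 → 3-byte char #4 = E6 AB AF.
Offset 15: leading byte 0xC5 = 11000101 → 2-byte char #5 = C5 87.
Offset 17: leading byte 0xEC = 11101100 → 3-byte char #6 = EC 9F 9C.
Offset 20: leading byte 0xD4 = 11010100 → 2-byte char #7 = D4 A8.
Offset 22: leading byte 0xF3 = 11110011 → 4-byte char #8 = F3 BC 85 B6.
Offset 26: leading byte 0xED = 11101101 → 3-byte char #9 = ED 87 B1.
Offset 29: leading byte 0xE1 = 11100001 → 3-byte char #10 = E1 9A A2.
Leading byte 0xE1 = 11100001 matches 1110xxxx → 3-byte sequence.
Byte 1: 0xE1 = 11100001, payload 0001 (4 bits).
Byte 2: 0x9A = 10011010 (10xxxxxx ✓), payload 011010.
Byte 3: 0xA2 = 10100010 (10xxxxxx ✓), payload 100010.
Concatenate: 0001011010100010 = 0x16A2 (16 bits → U+16A2).

U+16A2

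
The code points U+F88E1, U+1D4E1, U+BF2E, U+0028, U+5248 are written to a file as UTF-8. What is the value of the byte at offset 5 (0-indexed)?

U+F88E1 → 4-byte form F3 B8 A3 A1 at offsets 0–3.
U+1D4E1 → 4-byte form F0 9D 93 A1 at offsets 4–7.
Offset 5 falls in char 2's range; it's byte 2 of F0 9D 93 A1 = 0x9D.

0x9D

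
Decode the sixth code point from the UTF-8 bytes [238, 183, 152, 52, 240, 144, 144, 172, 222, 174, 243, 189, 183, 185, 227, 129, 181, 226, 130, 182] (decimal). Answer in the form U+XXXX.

U+3075

Offset 0: leading byte 0xEE = 11101110 → 3-byte char #1 = EE B7 98.
Offset 3: leading byte 0x34 = 00110100 → 1-byte char #2 = 34.
Offset 4: leading byte 0xF0 = 11110000 → 4-byte char #3 = F0 90 90 AC.
Offset 8: leading byte 0xDE = 11011110 → 2-byte char #4 = DE AE.
Offset 10: leading byte 0xF3 = 11110011 → 4-byte char #5 = F3 BD B7 B9.
Offset 14: leading byte 0xE3 = 11100011 → 3-byte char #6 = E3 81 B5.
Leading byte 0xE3 = 11100011 matches 1110xxxx → 3-byte sequence.
Byte 1: 0xE3 = 11100011, payload 0011 (4 bits).
Byte 2: 0x81 = 10000001 (10xxxxxx ✓), payload 000001.
Byte 3: 0xB5 = 10110101 (10xxxxxx ✓), payload 110101.
Concatenate: 0011000001110101 = 0x3075 (16 bits → U+3075).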